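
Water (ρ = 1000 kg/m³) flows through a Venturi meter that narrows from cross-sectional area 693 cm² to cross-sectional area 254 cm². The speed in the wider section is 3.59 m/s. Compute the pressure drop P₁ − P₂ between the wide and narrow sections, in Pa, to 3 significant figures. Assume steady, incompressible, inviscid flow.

41500 Pa

Continuity gives A₁v₁ = A₂v₂, so v₂ = (693 cm²)/(254 cm²) × 3.59 m/s = 9.79 m/s.
With no height change, Bernoulli's equation is P₁ + ½ρv₁² = P₂ + ½ρv₂².
P₁ − P₂ = ½·1000·(9.79² − 3.59²) = ½·1000·83.0 = 41500 Pa.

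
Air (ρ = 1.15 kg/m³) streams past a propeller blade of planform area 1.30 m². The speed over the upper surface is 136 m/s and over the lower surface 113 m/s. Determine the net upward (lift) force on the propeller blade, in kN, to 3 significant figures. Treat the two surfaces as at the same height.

The faster flow above has the lower pressure; Bernoulli (same height) gives ΔP = ½ρ(v_up² − v_low²).
ΔP = ½·1.15·(136² − 113²) = 3290 Pa.
Lift = ΔP · A = 3290 × 1.30 = 4280 N.

F ≈ 4.28 kN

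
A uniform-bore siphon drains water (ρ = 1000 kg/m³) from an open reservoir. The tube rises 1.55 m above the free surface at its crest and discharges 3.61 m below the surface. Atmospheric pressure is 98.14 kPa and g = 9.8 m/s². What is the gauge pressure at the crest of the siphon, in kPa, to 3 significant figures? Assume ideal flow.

P_gauge = -50.6 kPa

From the surface to the outlet (both open to atmosphere, surface at rest): v = √(2g·h_out) = √(2·9.8·3.61) = 8.41 m/s.
With constant cross-section the crest speed equals v; applying Bernoulli from the surface up to the crest, P_top = P_atm − ½ρv² − ρg·h_top.
P_top = 98140 − ½·1000·8.41² − 1000·9.8·1.55 = 47600 Pa. So P_gauge = P_top − P_atm = -50600 Pa.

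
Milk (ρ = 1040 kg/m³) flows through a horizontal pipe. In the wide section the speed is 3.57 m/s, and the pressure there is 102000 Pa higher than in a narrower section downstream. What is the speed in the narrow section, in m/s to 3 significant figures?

v₂ ≈ 14.5 m/s

Horizontal Bernoulli: P₁ + ½ρv₁² = P₂ + ½ρv₂², so v₂² = v₁² + 2(P₁ − P₂)/ρ.
v₂ = √(3.57² + 2·102000/1040) = √(12.7 + 196) = 14.5 m/s.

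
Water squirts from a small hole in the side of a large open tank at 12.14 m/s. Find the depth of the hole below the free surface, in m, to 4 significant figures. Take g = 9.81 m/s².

7.512 m

Inverting v = √(2gh) gives h = v² / 2g.
h = 12.14²/(2·9.81) = 147.4/19.62 = 7.512 m.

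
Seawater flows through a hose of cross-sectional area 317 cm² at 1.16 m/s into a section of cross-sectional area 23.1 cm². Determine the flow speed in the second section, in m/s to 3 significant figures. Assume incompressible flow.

The volume flow rate is constant, so v₂ = (A₁/A₂)v₁ = (317/23.1)·1.16 = 15.9 m/s.

v₂ ≈ 15.9 m/s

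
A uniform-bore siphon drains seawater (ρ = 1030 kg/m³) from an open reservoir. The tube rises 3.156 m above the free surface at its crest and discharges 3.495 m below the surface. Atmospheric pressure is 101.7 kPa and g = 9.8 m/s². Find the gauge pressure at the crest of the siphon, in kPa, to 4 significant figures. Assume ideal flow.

P_gauge = -67.14 kPa

From the surface to the outlet (both open to atmosphere, surface at rest): v = √(2g·h_out) = √(2·9.8·3.495) = 8.277 m/s.
Continuity keeps v the same throughout the tube; from surface to crest, P_atm + 0 = P_top + ½ρv² + ρg·h_top.
P_top = 101700 − ½·1030·8.277² − 1030·9.8·3.156 = 34560 Pa. So P_gauge = P_top − P_atm = -67140 Pa.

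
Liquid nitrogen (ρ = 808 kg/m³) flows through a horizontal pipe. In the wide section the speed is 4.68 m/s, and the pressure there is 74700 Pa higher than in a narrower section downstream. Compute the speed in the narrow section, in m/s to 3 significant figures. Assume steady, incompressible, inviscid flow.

Horizontal Bernoulli: P₁ + ½ρv₁² = P₂ + ½ρv₂², so v₂² = v₁² + 2(P₁ − P₂)/ρ.
v₂ = √(4.68² + 2·74700/808) = √(21.9 + 185) = 14.4 m/s.

14.4 m/s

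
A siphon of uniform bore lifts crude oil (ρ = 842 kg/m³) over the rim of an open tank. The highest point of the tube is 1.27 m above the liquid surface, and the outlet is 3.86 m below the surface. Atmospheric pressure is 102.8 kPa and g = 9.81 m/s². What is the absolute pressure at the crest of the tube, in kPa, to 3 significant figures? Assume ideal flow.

P_top = 60.4 kPa

From the surface to the outlet (both open to atmosphere, surface at rest): v = √(2g·h_out) = √(2·9.81·3.86) = 8.70 m/s.
The bore is uniform, so the speed at the crest is the same v. Bernoulli surface→crest: P_atm = P_top + ½ρv² + ρg·h_top.
P_top = 102800 − ½·842·8.70² − 842·9.81·1.27 = 60400 Pa.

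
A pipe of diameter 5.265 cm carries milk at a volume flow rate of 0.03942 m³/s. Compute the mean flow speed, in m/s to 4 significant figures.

Q = 0.03942 m³/s = 0.03942 m³/s.
v = Q/A = 0.03942 / 0.002177 = 18.11 m/s.

v ≈ 18.11 m/s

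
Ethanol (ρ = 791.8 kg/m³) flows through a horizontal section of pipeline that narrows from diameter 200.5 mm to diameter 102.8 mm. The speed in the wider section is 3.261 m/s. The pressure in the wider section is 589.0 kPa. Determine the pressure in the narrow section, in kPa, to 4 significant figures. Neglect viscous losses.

By continuity, v₂ = v₁·A₁/A₂ = 3.261·(315.7/83.00) = 12.40 m/s.
Along the horizontal streamline, P + ½ρv² is constant.
P₂ = P₁ − ½ρ(v₂² − v₁²) = 589000 − ½·791.8·(12.40² − 3.261²) = 589000 − 56710 = 532300 Pa.

P₂ ≈ 532.3 kPa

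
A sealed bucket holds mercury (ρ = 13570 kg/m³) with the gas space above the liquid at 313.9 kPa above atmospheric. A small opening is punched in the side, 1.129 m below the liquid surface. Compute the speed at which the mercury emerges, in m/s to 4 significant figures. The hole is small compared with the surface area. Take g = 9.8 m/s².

Take point 1 at the surface (v₁ ≈ 0) and point 2 at the hole (at atmospheric pressure). Bernoulli: P₁ + ρg h = P_atm + ½ρv₂².
With P₁ − P_atm = 313900 Pa, v₂ = √(2gh + 2ΔP/ρ) = √(2·9.8·1.129 + 2·313900/13570) = 8.270 m/s.

v = 8.270 m/s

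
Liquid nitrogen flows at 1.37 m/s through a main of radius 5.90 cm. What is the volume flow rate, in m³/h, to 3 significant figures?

Q = A·v = 0.0109 m² × 1.37 m/s = 0.0150 m³/s.
Converting: 0.0150 m³/s × 3600 = 53.9 m³/h.

Q = 53.9 m³/h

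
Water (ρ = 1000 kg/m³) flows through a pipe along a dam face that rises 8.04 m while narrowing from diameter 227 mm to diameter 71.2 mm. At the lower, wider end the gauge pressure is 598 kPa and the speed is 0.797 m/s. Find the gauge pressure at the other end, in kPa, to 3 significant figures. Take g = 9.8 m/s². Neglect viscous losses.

Mass conservation (A₁v₁ = A₂v₂) gives v₂ = 0.797 × 405/39.8 = 8.10 m/s.
Energy conservation along the streamline gives P₂ = P₁ − ½ρ(v₂² − v₁²) − ρg(h₂ − h₁).
P₂ = 598000 + ½·1000·(0.797² − 8.10²) − 1000·9.8·(+8.04) = 598000 + (-32500) − (78800) = 487000 Pa.

P₂ ≈ 487 kPa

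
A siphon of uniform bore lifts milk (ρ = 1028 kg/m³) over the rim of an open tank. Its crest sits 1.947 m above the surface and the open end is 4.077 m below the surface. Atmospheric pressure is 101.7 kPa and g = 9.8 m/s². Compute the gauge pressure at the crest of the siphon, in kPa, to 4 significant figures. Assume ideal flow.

P_gauge ≈ -60.69 kPa

From the surface to the outlet (both open to atmosphere, surface at rest): v = √(2g·h_out) = √(2·9.8·4.077) = 8.939 m/s.
The bore is uniform, so the speed at the crest is the same v. Bernoulli surface→crest: P_atm = P_top + ½ρv² + ρg·h_top.
P_top = 101700 − ½·1028·8.939² − 1028·9.8·1.947 = 41010 Pa. So P_gauge = P_top − P_atm = -60690 Pa.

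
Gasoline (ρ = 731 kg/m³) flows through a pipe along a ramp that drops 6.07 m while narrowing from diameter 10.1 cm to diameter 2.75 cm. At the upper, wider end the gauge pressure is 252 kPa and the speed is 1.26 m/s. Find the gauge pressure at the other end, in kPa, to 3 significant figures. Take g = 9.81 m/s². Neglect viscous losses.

Continuity gives A₁v₁ = A₂v₂, so v₂ = (80.1 cm²)/(5.94 cm²) × 1.26 m/s = 17.0 m/s.
Applying Bernoulli between the two ends and solving for P₂: P₂ = P₁ + ½ρ(v₁² − v₂²) − ρgΔh.
P₂ = 252000 + ½·731·(1.26² − 17.0²) − 731·9.81·(−6.07) = 252000 + (-105000) − (-43500) = 191000 Pa.

P₂ ≈ 191 kPa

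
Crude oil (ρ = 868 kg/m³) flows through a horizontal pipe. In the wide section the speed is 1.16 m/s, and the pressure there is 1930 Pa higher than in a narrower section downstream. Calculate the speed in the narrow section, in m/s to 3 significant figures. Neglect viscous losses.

Along the level pipe P + ½ρv² is conserved, hence v₂² = v₁² + 2(P₁ − P₂)/ρ.
v₂ = √(1.16² + 2·1930/868) = √(1.35 + 4.45) = 2.41 m/s.

v₂ = 2.41 m/s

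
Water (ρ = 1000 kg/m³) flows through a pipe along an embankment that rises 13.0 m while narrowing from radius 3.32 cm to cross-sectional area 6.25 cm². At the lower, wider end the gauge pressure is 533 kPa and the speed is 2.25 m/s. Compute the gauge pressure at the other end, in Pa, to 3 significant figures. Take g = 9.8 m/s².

By continuity, v₂ = v₁·A₁/A₂ = 2.25·(34.6/6.25) = 12.5 m/s.
Applying Bernoulli between the two ends and solving for P₂: P₂ = P₁ + ½ρ(v₁² − v₂²) − ρgΔh.
P₂ = 533000 + ½·1000·(2.25² − 12.5²) − 1000·9.8·(+13.0) = 533000 + (-75200) − (127000) = 330000 Pa.

330000 Pa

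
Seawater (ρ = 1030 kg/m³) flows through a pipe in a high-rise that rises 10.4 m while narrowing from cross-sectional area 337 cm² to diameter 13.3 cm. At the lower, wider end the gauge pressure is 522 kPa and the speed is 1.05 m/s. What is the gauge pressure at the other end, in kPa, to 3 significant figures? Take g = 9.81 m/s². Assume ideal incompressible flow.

P₂ ≈ 414 kPa

Continuity gives A₁v₁ = A₂v₂, so v₂ = (337 cm²)/(139 cm²) × 1.05 m/s = 2.55 m/s.
Bernoulli: P₁ + ½ρv₁² + ρg h₁ = P₂ + ½ρv₂² + ρg h₂, so P₂ = P₁ + ½ρ(v₁² − v₂²) − ρg(h₂ − h₁).
P₂ = 522000 + ½·1030·(1.05² − 2.55²) − 1030·9.81·(+10.4) = 522000 + (-2770) − (105000) = 414000 Pa.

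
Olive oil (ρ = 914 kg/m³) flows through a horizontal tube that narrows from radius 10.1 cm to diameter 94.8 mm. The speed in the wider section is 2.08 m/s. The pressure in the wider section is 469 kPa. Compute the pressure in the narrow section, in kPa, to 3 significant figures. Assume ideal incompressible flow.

By continuity, v₂ = v₁·A₁/A₂ = 2.08·(320/70.6) = 9.44 m/s.
The pipe is horizontal, so Bernoulli reduces to P₁ + ½ρv₁² = P₂ + ½ρv₂².
P₂ = P₁ − ½ρ(v₂² − v₁²) = 469000 − ½·914·(9.44² − 2.08²) = 469000 − 38800 = 430000 Pa.

P₂ ≈ 430 kPa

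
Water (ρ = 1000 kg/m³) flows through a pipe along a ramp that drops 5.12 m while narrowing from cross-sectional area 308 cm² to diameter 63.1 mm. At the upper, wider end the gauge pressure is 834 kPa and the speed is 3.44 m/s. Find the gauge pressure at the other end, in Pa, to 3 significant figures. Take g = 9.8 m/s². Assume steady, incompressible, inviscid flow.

P₂ ≈ 316000 Pa

The volume flow rate is constant, so v₂ = (A₁/A₂)v₁ = (308/31.3)·3.44 = 33.9 m/s.
Bernoulli: P₁ + ½ρv₁² + ρg h₁ = P₂ + ½ρv₂² + ρg h₂, so P₂ = P₁ + ½ρ(v₁² − v₂²) − ρg(h₂ − h₁).
P₂ = 834000 + ½·1000·(3.44² − 33.9²) − 1000·9.8·(−5.12) = 834000 + (-568000) − (-50200) = 316000 Pa.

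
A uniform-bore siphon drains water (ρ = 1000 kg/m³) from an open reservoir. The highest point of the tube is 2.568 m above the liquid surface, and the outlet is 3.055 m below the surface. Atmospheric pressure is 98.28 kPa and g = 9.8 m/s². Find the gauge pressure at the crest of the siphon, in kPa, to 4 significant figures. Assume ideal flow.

Bernoulli surface→outlet gives ½v² = g·h_out, so v = √(2·9.8·3.055) = 7.738 m/s.
Continuity keeps v the same throughout the tube; from surface to crest, P_atm + 0 = P_top + ½ρv² + ρg·h_top.
P_top = 98280 − ½·1000·7.738² − 1000·9.8·2.568 = 43170 Pa. So P_gauge = P_top − P_atm = -55110 Pa.

P_gauge ≈ -55.11 kPa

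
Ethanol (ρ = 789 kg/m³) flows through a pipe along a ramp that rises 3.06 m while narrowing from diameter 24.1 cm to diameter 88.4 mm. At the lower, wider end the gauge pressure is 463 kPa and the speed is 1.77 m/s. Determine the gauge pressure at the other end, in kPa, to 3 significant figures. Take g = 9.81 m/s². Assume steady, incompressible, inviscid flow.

P₂ = 372 kPa

The volume flow rate is constant, so v₂ = (A₁/A₂)v₁ = (456/61.4)·1.77 = 13.2 m/s.
Bernoulli: P₁ + ½ρv₁² + ρg h₁ = P₂ + ½ρv₂² + ρg h₂, so P₂ = P₁ + ½ρ(v₁² − v₂²) − ρg(h₂ − h₁).
P₂ = 463000 + ½·789·(1.77² − 13.2²) − 789·9.81·(+3.06) = 463000 + (-67000) − (23700) = 372000 Pa.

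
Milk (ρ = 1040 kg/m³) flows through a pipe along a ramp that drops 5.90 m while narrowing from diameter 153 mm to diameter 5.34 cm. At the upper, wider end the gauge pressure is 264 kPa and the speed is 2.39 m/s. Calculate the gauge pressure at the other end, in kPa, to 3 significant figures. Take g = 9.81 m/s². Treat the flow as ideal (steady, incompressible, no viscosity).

By continuity, v₂ = v₁·A₁/A₂ = 2.39·(184/22.4) = 19.6 m/s.
Applying Bernoulli between the two ends and solving for P₂: P₂ = P₁ + ½ρ(v₁² − v₂²) − ρgΔh.
P₂ = 264000 + ½·1040·(2.39² − 19.6²) − 1040·9.81·(−5.90) = 264000 + (-197000) − (-60200) = 127000 Pa.

127 kPa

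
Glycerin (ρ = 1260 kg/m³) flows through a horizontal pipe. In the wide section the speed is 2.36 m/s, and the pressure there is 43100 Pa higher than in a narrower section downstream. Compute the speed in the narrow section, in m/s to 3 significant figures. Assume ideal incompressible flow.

v₂ ≈ 8.60 m/s

With h₁ = h₂, rearranging Bernoulli gives v₂ = √(v₁² + 2ΔP/ρ).
v₂ = √(2.36² + 2·43100/1260) = √(5.57 + 68.4) = 8.60 m/s.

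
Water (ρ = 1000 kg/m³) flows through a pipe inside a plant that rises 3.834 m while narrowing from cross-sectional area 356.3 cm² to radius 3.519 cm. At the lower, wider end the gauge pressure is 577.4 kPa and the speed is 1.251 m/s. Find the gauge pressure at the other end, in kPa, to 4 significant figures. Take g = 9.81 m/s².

474.9 kPa

By continuity, v₂ = v₁·A₁/A₂ = 1.251·(356.3/38.90) = 11.46 m/s.
Bernoulli: P₁ + ½ρv₁² + ρg h₁ = P₂ + ½ρv₂² + ρg h₂, so P₂ = P₁ + ½ρ(v₁² − v₂²) − ρg(h₂ − h₁).
P₂ = 577400 + ½·1000·(1.251² − 11.46²) − 1000·9.81·(+3.834) = 577400 + (-64850) − (37610) = 474900 Pa.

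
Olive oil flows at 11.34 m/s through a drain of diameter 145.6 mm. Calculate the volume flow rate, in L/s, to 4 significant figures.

Q = A·v = 0.01665 m² × 11.34 m/s = 0.1888 m³/s.
Converting: 0.1888 m³/s × 1000 = 188.8 L/s.

Q ≈ 188.8 L/s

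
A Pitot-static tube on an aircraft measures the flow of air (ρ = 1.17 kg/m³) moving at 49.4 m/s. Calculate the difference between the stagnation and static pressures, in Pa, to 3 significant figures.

At the stagnation point the flow is brought to rest, so Bernoulli gives P_stag − P_static = ½ρv².
ΔP = ½·1.17·49.4² = 1430 Pa.

ΔP ≈ 1430 Pa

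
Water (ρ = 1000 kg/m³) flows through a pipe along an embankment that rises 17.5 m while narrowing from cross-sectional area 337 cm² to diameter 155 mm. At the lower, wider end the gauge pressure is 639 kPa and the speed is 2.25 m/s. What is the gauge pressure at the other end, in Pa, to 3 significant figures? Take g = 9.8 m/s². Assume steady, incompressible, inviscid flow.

The volume flow rate is constant, so v₂ = (A₁/A₂)v₁ = (337/189)·2.25 = 4.02 m/s.
Bernoulli: P₁ + ½ρv₁² + ρg h₁ = P₂ + ½ρv₂² + ρg h₂, so P₂ = P₁ + ½ρ(v₁² − v₂²) − ρg(h₂ − h₁).
P₂ = 639000 + ½·1000·(2.25² − 4.02²) − 1000·9.8·(+17.5) = 639000 + (-5540) − (172000) = 462000 Pa.

P₂ = 462000 Pa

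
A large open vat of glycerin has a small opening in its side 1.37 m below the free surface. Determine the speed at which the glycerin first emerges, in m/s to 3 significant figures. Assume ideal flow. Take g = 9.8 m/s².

The surface is effectively still and both ends are open, so ½v² = gh and v = √(2·9.8·1.37) = 5.18 m/s.

5.18 m/s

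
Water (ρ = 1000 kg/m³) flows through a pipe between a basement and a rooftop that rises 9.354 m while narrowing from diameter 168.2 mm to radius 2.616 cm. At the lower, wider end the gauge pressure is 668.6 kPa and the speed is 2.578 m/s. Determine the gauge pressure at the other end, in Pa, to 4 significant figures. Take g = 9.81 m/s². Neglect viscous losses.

Continuity gives A₁v₁ = A₂v₂, so v₂ = (222.2 cm²)/(21.50 cm²) × 2.578 m/s = 26.64 m/s.
Applying Bernoulli between the two ends and solving for P₂: P₂ = P₁ + ½ρ(v₁² − v₂²) − ρgΔh.
P₂ = 668600 + ½·1000·(2.578² − 26.64²) − 1000·9.81·(+9.354) = 668600 + (-351600) − (91760) = 225200 Pa.

P₂ ≈ 225200 Pa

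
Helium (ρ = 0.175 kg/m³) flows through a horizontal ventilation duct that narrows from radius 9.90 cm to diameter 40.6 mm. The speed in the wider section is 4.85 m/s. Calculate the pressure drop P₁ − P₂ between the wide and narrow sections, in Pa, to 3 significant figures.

By continuity, v₂ = v₁·A₁/A₂ = 4.85·(308/12.9) = 115 m/s.
The pipe is horizontal, so Bernoulli reduces to P₁ + ½ρv₁² = P₂ + ½ρv₂².
P₁ − P₂ = ½·0.175·(115² − 4.85²) = ½·0.175·13300 = 1160 Pa.

ΔP ≈ 1160 Pa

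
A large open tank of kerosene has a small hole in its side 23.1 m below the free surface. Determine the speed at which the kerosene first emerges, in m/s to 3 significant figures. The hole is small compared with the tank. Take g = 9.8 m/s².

v ≈ 21.3 m/s

With the surface at rest and both surface and jet at atmospheric pressure, Bernoulli gives ρg h = ½ρv², so v = √(2gh) = √(2·9.8·23.1) = 21.3 m/s.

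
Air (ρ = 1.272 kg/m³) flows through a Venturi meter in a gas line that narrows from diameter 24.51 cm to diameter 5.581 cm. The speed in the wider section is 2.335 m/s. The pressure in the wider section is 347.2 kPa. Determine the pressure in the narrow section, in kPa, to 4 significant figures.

P₂ ≈ 345.9 kPa

Mass conservation (A₁v₁ = A₂v₂) gives v₂ = 2.335 × 471.8/24.46 = 45.03 m/s.
With no height change, Bernoulli's equation is P₁ + ½ρv₁² = P₂ + ½ρv₂².
P₂ = P₁ − ½ρ(v₂² − v₁²) = 347200 − ½·1.272·(45.03² − 2.335²) = 347200 − 1286 = 345900 Pa.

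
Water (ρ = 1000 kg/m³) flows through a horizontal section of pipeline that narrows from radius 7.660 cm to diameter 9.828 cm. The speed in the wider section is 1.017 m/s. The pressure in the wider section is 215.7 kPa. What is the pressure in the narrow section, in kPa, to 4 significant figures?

P₂ = 213.2 kPa

By continuity, v₂ = v₁·A₁/A₂ = 1.017·(184.3/75.86) = 2.471 m/s.
Bernoulli (h₁ = h₂): P₁ − P₂ = ½ρ(v₂² − v₁²).
P₂ = P₁ − ½ρ(v₂² − v₁²) = 215700 − ½·1000·(2.471² − 1.017²) = 215700 − 2536 = 213200 Pa.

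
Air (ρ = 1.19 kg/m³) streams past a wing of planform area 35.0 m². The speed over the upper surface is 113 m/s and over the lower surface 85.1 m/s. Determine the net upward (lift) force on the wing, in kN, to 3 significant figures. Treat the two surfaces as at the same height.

With equal heights on the two surfaces, Bernoulli gives P_lower − P_upper = ½ρ(v_upper² − v_lower²).
ΔP = ½·1.19·(113² − 85.1²) = 3290 Pa.
Lift = ΔP · A = 3290 × 35.0 = 115000 N.

F ≈ 115 kN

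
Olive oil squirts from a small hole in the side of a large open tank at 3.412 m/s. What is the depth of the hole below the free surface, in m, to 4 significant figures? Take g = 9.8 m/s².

h = 0.5940 m

For a small hole in a large open tank, ½v² = gh, giving h = v²/(2g).
h = 3.412²/(2·9.8) = 11.64/19.60 = 0.5940 m.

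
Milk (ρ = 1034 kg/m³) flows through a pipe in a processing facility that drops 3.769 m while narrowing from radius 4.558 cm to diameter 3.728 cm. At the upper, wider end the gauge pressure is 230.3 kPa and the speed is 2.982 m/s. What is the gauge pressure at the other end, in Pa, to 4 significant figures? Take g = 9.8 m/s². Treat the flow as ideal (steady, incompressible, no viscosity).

P₂ ≈ 108700 Pa

Mass conservation (A₁v₁ = A₂v₂) gives v₂ = 2.982 × 65.27/10.92 = 17.83 m/s.
Bernoulli: P₁ + ½ρv₁² + ρg h₁ = P₂ + ½ρv₂² + ρg h₂, so P₂ = P₁ + ½ρ(v₁² − v₂²) − ρg(h₂ − h₁).
P₂ = 230300 + ½·1034·(2.982² − 17.83²) − 1034·9.8·(−3.769) = 230300 + (-159800) − (-38190) = 108700 Pa.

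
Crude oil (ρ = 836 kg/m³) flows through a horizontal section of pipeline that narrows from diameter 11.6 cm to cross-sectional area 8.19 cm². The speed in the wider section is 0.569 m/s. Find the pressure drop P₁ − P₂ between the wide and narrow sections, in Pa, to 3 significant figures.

The volume flow rate is constant, so v₂ = (A₁/A₂)v₁ = (106/8.19)·0.569 = 7.34 m/s.
The pipe is horizontal, so Bernoulli reduces to P₁ + ½ρv₁² = P₂ + ½ρv₂².
P₁ − P₂ = ½·836·(7.34² − 0.569²) = ½·836·53.6 = 22400 Pa.

22400 Pa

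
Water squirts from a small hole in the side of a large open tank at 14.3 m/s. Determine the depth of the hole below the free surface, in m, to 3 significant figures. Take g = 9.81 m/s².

Torricelli: v = √(2gh), so h = v²/(2g).
h = 14.3²/(2·9.81) = 204/19.62 = 10.4 m.

h = 10.4 m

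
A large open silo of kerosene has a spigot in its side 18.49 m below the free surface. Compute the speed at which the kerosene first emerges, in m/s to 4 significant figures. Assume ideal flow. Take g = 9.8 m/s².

Bernoulli from surface to hole (P equal, v_surface ≈ 0): v = √(2gh) = √(2×9.8×18.49) = 19.04 m/s.

19.04 m/s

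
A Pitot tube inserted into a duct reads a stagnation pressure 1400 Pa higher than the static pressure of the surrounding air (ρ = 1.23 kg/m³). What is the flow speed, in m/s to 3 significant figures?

Bernoulli between the free stream and the stagnation point: ½ρv² = P_stag − P_static.
v = √(2ΔP/ρ) = √(2·1400/1.23) = 47.7 m/s.

v = 47.7 m/s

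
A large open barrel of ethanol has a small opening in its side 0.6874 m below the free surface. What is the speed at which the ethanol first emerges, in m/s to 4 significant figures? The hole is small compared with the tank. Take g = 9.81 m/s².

v = 3.672 m/s

Torricelli's result v = √(2gh) gives v = √(2·9.81·0.6874) = 3.672 m/s.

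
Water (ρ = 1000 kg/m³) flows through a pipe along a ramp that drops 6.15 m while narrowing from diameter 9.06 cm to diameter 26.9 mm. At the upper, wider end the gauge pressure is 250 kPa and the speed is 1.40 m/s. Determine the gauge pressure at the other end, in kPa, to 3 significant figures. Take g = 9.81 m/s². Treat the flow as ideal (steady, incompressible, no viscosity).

185 kPa

By continuity, v₂ = v₁·A₁/A₂ = 1.40·(64.5/5.68) = 15.9 m/s.
Applying Bernoulli between the two ends and solving for P₂: P₂ = P₁ + ½ρ(v₁² − v₂²) − ρgΔh.
P₂ = 250000 + ½·1000·(1.40² − 15.9²) − 1000·9.81·(−6.15) = 250000 + (-125000) − (-60300) = 185000 Pa.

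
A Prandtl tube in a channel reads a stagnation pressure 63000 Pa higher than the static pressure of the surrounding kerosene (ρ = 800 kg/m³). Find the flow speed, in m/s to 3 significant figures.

The dynamic pressure equals the rise in static pressure at the stagnation point: ΔP = ½ρv².
v = √(2ΔP/ρ) = √(2·63000/800) = 12.5 m/s.

12.5 m/s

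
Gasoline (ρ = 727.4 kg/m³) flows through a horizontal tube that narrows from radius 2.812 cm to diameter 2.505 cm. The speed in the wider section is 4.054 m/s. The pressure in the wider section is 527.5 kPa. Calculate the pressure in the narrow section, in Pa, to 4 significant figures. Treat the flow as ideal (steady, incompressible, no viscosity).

381600 Pa

Mass conservation (A₁v₁ = A₂v₂) gives v₂ = 4.054 × 24.84/4.928 = 20.43 m/s.
The pipe is horizontal, so Bernoulli reduces to P₁ + ½ρv₁² = P₂ + ½ρv₂².
P₂ = P₁ − ½ρ(v₂² − v₁²) = 527500 − ½·727.4·(20.43² − 4.054²) = 527500 − 145900 = 381600 Pa.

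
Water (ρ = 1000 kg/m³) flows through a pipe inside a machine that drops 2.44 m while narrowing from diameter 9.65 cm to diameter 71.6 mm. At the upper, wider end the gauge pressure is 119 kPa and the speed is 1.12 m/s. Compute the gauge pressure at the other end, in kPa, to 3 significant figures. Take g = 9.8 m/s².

The volume flow rate is constant, so v₂ = (A₁/A₂)v₁ = (73.1/40.3)·1.12 = 2.03 m/s.
Applying Bernoulli between the two ends and solving for P₂: P₂ = P₁ + ½ρ(v₁² − v₂²) − ρgΔh.
P₂ = 119000 + ½·1000·(1.12² − 2.03²) − 1000·9.8·(−2.44) = 119000 + (-1440) − (-23900) = 141000 Pa.

P₂ ≈ 141 kPa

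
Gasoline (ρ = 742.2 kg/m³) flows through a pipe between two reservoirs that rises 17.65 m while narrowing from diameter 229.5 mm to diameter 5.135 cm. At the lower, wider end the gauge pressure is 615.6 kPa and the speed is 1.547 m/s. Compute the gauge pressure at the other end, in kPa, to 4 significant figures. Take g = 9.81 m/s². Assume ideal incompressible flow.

Mass conservation (A₁v₁ = A₂v₂) gives v₂ = 1.547 × 413.7/20.71 = 30.90 m/s.
Energy conservation along the streamline gives P₂ = P₁ − ½ρ(v₂² − v₁²) − ρg(h₂ − h₁).
P₂ = 615600 + ½·742.2·(1.547² − 30.90²) − 742.2·9.81·(+17.65) = 615600 + (-353500) − (128500) = 133600 Pa.

133.6 kPa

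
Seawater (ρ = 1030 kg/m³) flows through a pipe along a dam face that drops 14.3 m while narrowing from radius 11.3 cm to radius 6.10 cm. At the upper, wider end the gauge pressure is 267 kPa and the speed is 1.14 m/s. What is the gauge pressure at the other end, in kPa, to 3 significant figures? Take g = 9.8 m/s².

P₂ ≈ 404 kPa

Mass conservation (A₁v₁ = A₂v₂) gives v₂ = 1.14 × 401/117 = 3.91 m/s.
Energy conservation along the streamline gives P₂ = P₁ − ½ρ(v₂² − v₁²) − ρg(h₂ − h₁).
P₂ = 267000 + ½·1030·(1.14² − 3.91²) − 1030·9.8·(−14.3) = 267000 + (-7210) − (-144000) = 404000 Pa.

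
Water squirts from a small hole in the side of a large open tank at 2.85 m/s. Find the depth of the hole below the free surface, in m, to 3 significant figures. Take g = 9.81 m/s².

Inverting v = √(2gh) gives h = v² / 2g.
h = 2.85²/(2·9.81) = 8.12/19.62 = 0.414 m.

h ≈ 0.414 m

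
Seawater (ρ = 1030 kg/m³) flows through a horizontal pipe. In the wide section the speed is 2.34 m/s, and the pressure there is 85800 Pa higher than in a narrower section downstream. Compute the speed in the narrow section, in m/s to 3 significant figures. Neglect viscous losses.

Along the level pipe P + ½ρv² is conserved, hence v₂² = v₁² + 2(P₁ − P₂)/ρ.
v₂ = √(2.34² + 2·85800/1030) = √(5.48 + 167) = 13.1 m/s.

v₂ ≈ 13.1 m/s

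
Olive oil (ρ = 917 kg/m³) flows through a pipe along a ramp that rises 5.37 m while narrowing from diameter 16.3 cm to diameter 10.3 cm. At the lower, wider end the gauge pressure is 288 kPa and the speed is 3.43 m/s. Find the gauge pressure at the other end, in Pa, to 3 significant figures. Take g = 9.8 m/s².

The volume flow rate is constant, so v₂ = (A₁/A₂)v₁ = (209/83.3)·3.43 = 8.59 m/s.
Applying Bernoulli between the two ends and solving for P₂: P₂ = P₁ + ½ρ(v₁² − v₂²) − ρgΔh.
P₂ = 288000 + ½·917·(3.43² − 8.59²) − 917·9.8·(+5.37) = 288000 + (-28400) − (48300) = 211000 Pa.

211000 Pa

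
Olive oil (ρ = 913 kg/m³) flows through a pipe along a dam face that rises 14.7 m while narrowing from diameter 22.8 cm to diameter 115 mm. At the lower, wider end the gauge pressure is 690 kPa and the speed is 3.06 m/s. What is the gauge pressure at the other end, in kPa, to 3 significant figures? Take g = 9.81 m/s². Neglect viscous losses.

Mass conservation (A₁v₁ = A₂v₂) gives v₂ = 3.06 × 408/104 = 12.0 m/s.
Applying Bernoulli between the two ends and solving for P₂: P₂ = P₁ + ½ρ(v₁² − v₂²) − ρgΔh.
P₂ = 690000 + ½·913·(3.06² − 12.0²) − 913·9.81·(+14.7) = 690000 + (-61800) − (132000) = 497000 Pa.

P₂ = 497 kPa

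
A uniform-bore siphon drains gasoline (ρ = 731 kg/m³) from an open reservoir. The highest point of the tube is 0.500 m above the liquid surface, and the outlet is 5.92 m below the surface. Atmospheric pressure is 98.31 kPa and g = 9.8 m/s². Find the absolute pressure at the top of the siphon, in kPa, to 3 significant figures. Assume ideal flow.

Bernoulli surface→outlet gives ½v² = g·h_out, so v = √(2·9.8·5.92) = 10.8 m/s.
Continuity keeps v the same throughout the tube; from surface to crest, P_atm + 0 = P_top + ½ρv² + ρg·h_top.
P_top = 98310 − ½·731·10.8² − 731·9.8·0.500 = 52300 Pa.

P_top ≈ 52.3 kPa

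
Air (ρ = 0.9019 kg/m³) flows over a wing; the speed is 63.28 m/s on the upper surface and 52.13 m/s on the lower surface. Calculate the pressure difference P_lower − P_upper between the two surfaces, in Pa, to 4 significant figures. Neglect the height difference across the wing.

ΔP ≈ 580.3 Pa

The pressure is lower where the speed is higher: ΔP = ½ρ(v_up² − v_low²).
ΔP = ½·0.9019·(63.28² − 52.13²) = 580.3 Pa.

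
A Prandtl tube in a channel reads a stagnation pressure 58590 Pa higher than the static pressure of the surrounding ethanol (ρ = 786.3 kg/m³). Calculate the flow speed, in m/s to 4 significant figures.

Bernoulli between the free stream and the stagnation point: ½ρv² = P_stag − P_static.
v = √(2ΔP/ρ) = √(2·58590/786.3) = 12.21 m/s.

12.21 m/s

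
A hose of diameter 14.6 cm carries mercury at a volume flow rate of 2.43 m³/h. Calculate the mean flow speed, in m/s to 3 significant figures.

v = 0.0403 m/s

Q = 2.43 m³/h = 0.000675 m³/s.
v = Q/A = 0.000675 / 0.0167 = 0.0403 m/s.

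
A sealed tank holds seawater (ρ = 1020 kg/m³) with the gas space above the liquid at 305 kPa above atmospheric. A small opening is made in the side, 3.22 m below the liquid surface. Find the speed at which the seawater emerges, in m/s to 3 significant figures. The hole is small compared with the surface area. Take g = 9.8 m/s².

Take point 1 at the surface (v₁ ≈ 0) and point 2 at the hole (at atmospheric pressure). Bernoulli: P₁ + ρg h = P_atm + ½ρv₂².
With P₁ − P_atm = 305000 Pa, v₂ = √(2gh + 2ΔP/ρ) = √(2·9.8·3.22 + 2·305000/1020) = 25.7 m/s.

v ≈ 25.7 m/s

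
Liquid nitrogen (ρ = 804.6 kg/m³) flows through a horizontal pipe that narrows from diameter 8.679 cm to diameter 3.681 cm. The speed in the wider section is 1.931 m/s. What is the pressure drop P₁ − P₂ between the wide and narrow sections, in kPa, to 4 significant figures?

Continuity gives A₁v₁ = A₂v₂, so v₂ = (59.16 cm²)/(10.64 cm²) × 1.931 m/s = 10.73 m/s.
With no height change, Bernoulli's equation is P₁ + ½ρv₁² = P₂ + ½ρv₂².
P₁ − P₂ = ½·804.6·(10.73² − 1.931²) = ½·804.6·111.5 = 44860 Pa.

ΔP ≈ 44.86 kPa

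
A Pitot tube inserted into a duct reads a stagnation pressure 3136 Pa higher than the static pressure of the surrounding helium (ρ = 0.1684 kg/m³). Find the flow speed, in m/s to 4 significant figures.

v ≈ 193.0 m/s

Bernoulli between the free stream and the stagnation point: ½ρv² = P_stag − P_static.
v = √(2ΔP/ρ) = √(2·3136/0.1684) = 193.0 m/s.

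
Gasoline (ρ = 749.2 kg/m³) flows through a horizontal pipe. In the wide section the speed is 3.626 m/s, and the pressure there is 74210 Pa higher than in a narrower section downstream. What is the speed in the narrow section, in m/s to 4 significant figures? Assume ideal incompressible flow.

Along the level pipe P + ½ρv² is conserved, hence v₂² = v₁² + 2(P₁ − P₂)/ρ.
v₂ = √(3.626² + 2·74210/749.2) = √(13.15 + 198.1) = 14.53 m/s.

14.53 m/s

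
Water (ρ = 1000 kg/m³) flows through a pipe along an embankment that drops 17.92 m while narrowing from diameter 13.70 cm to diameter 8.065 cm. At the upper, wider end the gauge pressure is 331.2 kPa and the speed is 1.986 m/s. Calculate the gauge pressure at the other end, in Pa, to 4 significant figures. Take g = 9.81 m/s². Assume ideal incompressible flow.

P₂ = 492500 Pa

Continuity gives A₁v₁ = A₂v₂, so v₂ = (147.4 cm²)/(51.09 cm²) × 1.986 m/s = 5.731 m/s.
Energy conservation along the streamline gives P₂ = P₁ − ½ρ(v₂² − v₁²) − ρg(h₂ − h₁).
P₂ = 331200 + ½·1000·(1.986² − 5.731²) − 1000·9.81·(−17.92) = 331200 + (-14450) − (-175800) = 492500 Pa.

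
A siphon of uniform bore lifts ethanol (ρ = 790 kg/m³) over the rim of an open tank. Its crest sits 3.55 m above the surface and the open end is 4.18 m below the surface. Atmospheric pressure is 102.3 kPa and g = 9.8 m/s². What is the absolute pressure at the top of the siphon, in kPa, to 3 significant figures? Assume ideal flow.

42.5 kPa

From the surface to the outlet (both open to atmosphere, surface at rest): v = √(2g·h_out) = √(2·9.8·4.18) = 9.05 m/s.
The bore is uniform, so the speed at the crest is the same v. Bernoulli surface→crest: P_atm = P_top + ½ρv² + ρg·h_top.
P_top = 102300 − ½·790·9.05² − 790·9.8·3.55 = 42500 Pa.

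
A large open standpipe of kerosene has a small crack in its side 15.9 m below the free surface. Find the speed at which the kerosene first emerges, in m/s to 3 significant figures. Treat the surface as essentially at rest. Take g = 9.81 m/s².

17.7 m/s

With the surface at rest and both surface and jet at atmospheric pressure, Bernoulli gives ρg h = ½ρv², so v = √(2gh) = √(2·9.81·15.9) = 17.7 m/s.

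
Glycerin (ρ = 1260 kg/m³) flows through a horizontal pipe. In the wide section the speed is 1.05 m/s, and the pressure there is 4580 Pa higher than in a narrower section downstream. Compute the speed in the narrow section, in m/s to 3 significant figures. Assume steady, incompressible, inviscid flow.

v₂ ≈ 2.89 m/s

Horizontal Bernoulli: P₁ + ½ρv₁² = P₂ + ½ρv₂², so v₂² = v₁² + 2(P₁ − P₂)/ρ.
v₂ = √(1.05² + 2·4580/1260) = √(1.10 + 7.27) = 2.89 m/s.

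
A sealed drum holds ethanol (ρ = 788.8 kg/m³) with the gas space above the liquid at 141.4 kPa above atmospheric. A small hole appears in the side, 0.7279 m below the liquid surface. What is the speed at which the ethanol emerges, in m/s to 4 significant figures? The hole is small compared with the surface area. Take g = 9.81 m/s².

v = 19.31 m/s

Take point 1 at the surface (v₁ ≈ 0) and point 2 at the hole (at atmospheric pressure). Bernoulli: P₁ + ρg h = P_atm + ½ρv₂².
With P₁ − P_atm = 141400 Pa, v₂ = √(2gh + 2ΔP/ρ) = √(2·9.81·0.7279 + 2·141400/788.8) = 19.31 m/s.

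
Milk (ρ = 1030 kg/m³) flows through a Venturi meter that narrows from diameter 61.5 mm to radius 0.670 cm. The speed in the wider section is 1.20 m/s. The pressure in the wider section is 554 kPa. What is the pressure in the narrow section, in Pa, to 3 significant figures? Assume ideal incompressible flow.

P₂ ≈ 226000 Pa

The volume flow rate is constant, so v₂ = (A₁/A₂)v₁ = (29.7/1.41)·1.20 = 25.3 m/s.
The pipe is horizontal, so Bernoulli reduces to P₁ + ½ρv₁² = P₂ + ½ρv₂².
P₂ = P₁ − ½ρ(v₂² − v₁²) = 554000 − ½·1030·(25.3² − 1.20²) = 554000 − 328000 = 226000 Pa.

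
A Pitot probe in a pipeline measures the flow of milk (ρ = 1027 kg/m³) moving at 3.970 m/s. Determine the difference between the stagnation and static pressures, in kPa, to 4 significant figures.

ΔP ≈ 8.093 kPa

The dynamic pressure equals the rise in static pressure at the stagnation point: ΔP = ½ρv².
ΔP = ½·1027·3.970² = 8093 Pa.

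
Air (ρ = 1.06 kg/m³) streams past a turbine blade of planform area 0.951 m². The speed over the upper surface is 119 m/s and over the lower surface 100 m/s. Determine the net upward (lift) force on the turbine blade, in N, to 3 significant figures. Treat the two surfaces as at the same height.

F = 2100 N

The faster flow above has the lower pressure; Bernoulli (same height) gives ΔP = ½ρ(v_up² − v_low²).
ΔP = ½·1.06·(119² − 100²) = 2210 Pa.
Lift = ΔP · A = 2210 × 0.951 = 2100 N.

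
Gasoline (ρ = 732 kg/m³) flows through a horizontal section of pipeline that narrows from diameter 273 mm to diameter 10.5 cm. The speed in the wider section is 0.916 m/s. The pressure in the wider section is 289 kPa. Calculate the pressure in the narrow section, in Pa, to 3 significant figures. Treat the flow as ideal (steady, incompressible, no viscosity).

The volume flow rate is constant, so v₂ = (A₁/A₂)v₁ = (585/86.6)·0.916 = 6.19 m/s.
With no height change, Bernoulli's equation is P₁ + ½ρv₁² = P₂ + ½ρv₂².
P₂ = P₁ − ½ρ(v₂² − v₁²) = 289000 − ½·732·(6.19² − 0.916²) = 289000 − 13700 = 275000 Pa.

275000 Pa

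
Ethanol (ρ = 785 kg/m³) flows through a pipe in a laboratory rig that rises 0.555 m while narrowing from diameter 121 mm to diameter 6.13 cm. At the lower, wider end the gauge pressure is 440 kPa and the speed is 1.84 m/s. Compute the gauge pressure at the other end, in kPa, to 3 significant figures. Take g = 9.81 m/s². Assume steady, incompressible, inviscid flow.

Mass conservation (A₁v₁ = A₂v₂) gives v₂ = 1.84 × 115/29.5 = 7.17 m/s.
Energy conservation along the streamline gives P₂ = P₁ − ½ρ(v₂² − v₁²) − ρg(h₂ − h₁).
P₂ = 440000 + ½·785·(1.84² − 7.17²) − 785·9.81·(+0.555) = 440000 + (-18800) − (4270) = 417000 Pa.

417 kPa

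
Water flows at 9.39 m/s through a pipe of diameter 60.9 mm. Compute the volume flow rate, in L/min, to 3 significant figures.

Q ≈ 1640 L/min

Q = A·v = 0.00291 m² × 9.39 m/s = 0.0274 m³/s.
Converting: 0.0274 m³/s × 60000 = 1640 L/min.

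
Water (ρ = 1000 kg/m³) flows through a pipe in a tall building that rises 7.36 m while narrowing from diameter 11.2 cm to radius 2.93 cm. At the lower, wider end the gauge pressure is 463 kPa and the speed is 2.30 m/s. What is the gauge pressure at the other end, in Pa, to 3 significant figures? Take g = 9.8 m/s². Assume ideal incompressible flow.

Mass conservation (A₁v₁ = A₂v₂) gives v₂ = 2.30 × 98.5/27.0 = 8.40 m/s.
Bernoulli: P₁ + ½ρv₁² + ρg h₁ = P₂ + ½ρv₂² + ρg h₂, so P₂ = P₁ + ½ρ(v₁² − v₂²) − ρg(h₂ − h₁).
P₂ = 463000 + ½·1000·(2.30² − 8.40²) − 1000·9.8·(+7.36) = 463000 + (-32600) − (72100) = 358000 Pa.

P₂ = 358000 Pa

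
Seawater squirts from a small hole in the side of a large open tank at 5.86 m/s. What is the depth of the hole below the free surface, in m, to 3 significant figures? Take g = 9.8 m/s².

Inverting v = √(2gh) gives h = v² / 2g.
h = 5.86²/(2·9.8) = 34.3/19.60 = 1.75 m.

h ≈ 1.75 m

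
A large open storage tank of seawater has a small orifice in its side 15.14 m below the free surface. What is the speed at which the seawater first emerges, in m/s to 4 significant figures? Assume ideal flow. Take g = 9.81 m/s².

Bernoulli from surface to hole (P equal, v_surface ≈ 0): v = √(2gh) = √(2×9.81×15.14) = 17.24 m/s.

17.24 m/s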